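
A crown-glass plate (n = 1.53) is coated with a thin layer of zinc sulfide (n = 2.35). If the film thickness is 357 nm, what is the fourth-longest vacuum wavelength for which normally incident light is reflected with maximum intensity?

479 nm

Top surface (1.0 → 2.35): reflection off a higher-index medium gives a half-wave phase shift.
Bottom surface (2.35 → 1.53): reflection off a lower-index medium gives no phase shift.
The two reflections differ by half a wavelength.
With one net inversion, constructive interference in reflection requires 2 n t = (m + ½) λ.
λ = 2 n t / (m + ½). The fourth-longest wavelength is m = 3: λ = 2 × 2.35 × 357 / 3.50 = 479 nm.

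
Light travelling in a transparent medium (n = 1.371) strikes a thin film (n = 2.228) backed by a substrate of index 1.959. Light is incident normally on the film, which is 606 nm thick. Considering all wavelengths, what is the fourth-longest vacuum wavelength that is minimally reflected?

675 nm

Ray reflecting at the top interface goes from n = 1.371 toward n = 2.228: a half-wave phase shift.
Ray reflecting at the bottom interface goes from n = 2.228 toward n = 1.959: no phase shift.
Exactly one π shift → a net half-wave offset.
With one net inversion, destructive interference in reflection requires 2 n t = m λ.
λ = 2 n t / m. The fourth-longest wavelength is m = 4: λ = 2 × 2.228 × 606 / 4.00 = 675 nm.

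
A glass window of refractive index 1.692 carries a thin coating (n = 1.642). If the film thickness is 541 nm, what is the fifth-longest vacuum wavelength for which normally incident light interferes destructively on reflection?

At the upper boundary (n = 1.0 to n = 1.642) the reflected ray undergoes a half-wave phase shift.
Ray reflecting at the bottom interface goes from n = 1.642 toward n = 1.692: a half-wave phase shift.
The two reflections carry the same phase change, so no net offset.
For weak reflection here: 2 n t = (m + ½) λ.
λ = 2 n t / (m + ½). The fifth-longest wavelength is m = 4: λ = 2 × 1.642 × 541 / 4.50 = 395 nm.

395 nm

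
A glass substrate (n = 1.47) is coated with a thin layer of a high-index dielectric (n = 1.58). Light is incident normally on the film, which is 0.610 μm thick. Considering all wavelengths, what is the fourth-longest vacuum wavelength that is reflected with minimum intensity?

482 nm

Ray reflecting at the top interface goes from n = 1.0 toward n = 1.58: a half-wave phase shift.
Ray reflecting at the bottom interface goes from n = 1.58 toward n = 1.47: no phase shift.
Net: one phase inversion between the two reflected rays.
With one net inversion, destructive interference in reflection requires 2 n t = m λ.
λ = 2 n t / m. The fourth-longest wavelength is m = 4: λ = 2 × 1.58 × 610 / 4.00 = 482 nm.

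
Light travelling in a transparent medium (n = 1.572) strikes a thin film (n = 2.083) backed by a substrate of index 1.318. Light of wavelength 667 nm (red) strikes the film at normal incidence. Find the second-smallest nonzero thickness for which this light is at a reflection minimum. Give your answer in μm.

At the upper boundary (n = 1.572 to n = 2.083) the reflected ray undergoes a half-wave phase shift.
Ray reflecting at the bottom interface goes from n = 2.083 toward n = 1.318: no phase shift.
Exactly one π shift → a net half-wave offset.
With one net inversion, destructive interference in reflection requires 2 n t = m λ.
The second-smallest nonzero thickness corresponds to m = 2: t = m λ / (2 n) = 2.00 × 667 / (2 × 2.083) = 320 nm.

0.320 μm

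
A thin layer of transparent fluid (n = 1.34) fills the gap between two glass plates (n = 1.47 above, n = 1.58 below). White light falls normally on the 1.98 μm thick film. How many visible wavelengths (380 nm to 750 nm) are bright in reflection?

At the upper boundary (n = 1.47 to n = 1.34) the reflected ray undergoes no phase shift.
Bottom surface (1.34 → 1.58): reflection off a higher-index medium gives a half-wave phase shift.
The two reflections differ by half a wavelength.
So the condition for constructive reflection is 2 n t = (m + ½) λ.
λ = 2 n t / (m + ½) = 5306 / (m + ½) nm.
m=6: 816 nm (IR); m=7: 708 nm (visible); m=8: 624 nm (visible); m=9: 559 nm (visible); m=10: 505 nm (visible); m=11: 461 nm (visible); m=12: 425 nm (visible); m=13: 393 nm (visible); m=14: 366 nm (UV).

7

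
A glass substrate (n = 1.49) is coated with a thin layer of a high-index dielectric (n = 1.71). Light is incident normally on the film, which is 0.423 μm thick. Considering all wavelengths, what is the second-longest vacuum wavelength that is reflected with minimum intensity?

723 nm

Top surface (1.0 → 1.71): reflection off a higher-index medium gives a half-wave phase shift.
Ray reflecting at the bottom interface goes from n = 1.71 toward n = 1.49: no phase shift.
Net: one phase inversion between the two reflected rays.
So the condition for destructive reflection is 2 n t = m λ.
λ = 2 n t / m. The second-longest wavelength is m = 2: λ = 2 × 1.71 × 423 / 2.00 = 723 nm.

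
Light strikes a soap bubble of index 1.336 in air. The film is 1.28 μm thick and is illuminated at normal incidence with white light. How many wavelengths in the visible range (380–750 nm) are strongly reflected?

4

Top surface (1.0 → 1.336): reflection off a higher-index medium gives a half-wave phase shift.
At the lower boundary (n = 1.336 to n = 1.0) the reflected ray undergoes no phase shift.
The two reflections differ by half a wavelength.
So the condition for constructive reflection is 2 n t = (m + ½) λ.
λ = 2 n t / (m + ½) = 3420 / (m + ½) nm.
m=4: 760 nm (IR); m=5: 622 nm (visible); m=6: 526 nm (visible); m=7: 456 nm (visible); m=8: 402 nm (visible); m=9: 360 nm (UV).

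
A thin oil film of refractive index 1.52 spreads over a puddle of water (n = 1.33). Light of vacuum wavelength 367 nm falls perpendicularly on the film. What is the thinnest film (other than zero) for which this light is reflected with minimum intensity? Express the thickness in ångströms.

At the upper boundary (n = 1.0 to n = 1.52) the reflected ray undergoes a half-wave phase shift.
At the lower boundary (n = 1.52 to n = 1.33) the reflected ray undergoes no phase shift.
The two reflections differ by half a wavelength.
With one net inversion, destructive interference in reflection requires 2 n t = m λ.
Minimum nonzero at m = 1: t = λ / (2 n) = 367 / (2 × 1.52) = 121 nm.

1207 Å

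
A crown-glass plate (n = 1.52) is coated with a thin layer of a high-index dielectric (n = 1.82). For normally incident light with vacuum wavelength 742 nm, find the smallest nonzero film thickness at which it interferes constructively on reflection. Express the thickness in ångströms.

Top surface (1.0 → 1.82): reflection off a higher-index medium gives a half-wave phase shift.
At the lower boundary (n = 1.82 to n = 1.52) the reflected ray undergoes no phase shift.
Net: one phase inversion between the two reflected rays.
For maximum reflection here: 2 n t = (m + ½) λ.
Minimum at m = 0: t = λ / (4 n) = 742 / (4 × 1.82) = 102 nm.

1019 Å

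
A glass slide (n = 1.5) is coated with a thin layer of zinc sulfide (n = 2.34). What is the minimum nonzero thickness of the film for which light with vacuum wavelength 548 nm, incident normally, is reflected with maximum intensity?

Top surface (1.0 → 2.34): reflection off a higher-index medium gives a half-wave phase shift.
At the lower boundary (n = 2.34 to n = 1.5) the reflected ray undergoes no phase shift.
The two reflections differ by half a wavelength.
So the condition for constructive reflection is 2 n t = (m + ½) λ.
Minimum at m = 0: t = λ / (4 n) = 548 / (4 × 2.34) = 58.5 nm.

58.5 nm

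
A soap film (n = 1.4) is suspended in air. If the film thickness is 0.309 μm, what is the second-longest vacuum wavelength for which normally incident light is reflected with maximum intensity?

577 nm

At the upper boundary (n = 1.0 to n = 1.4) the reflected ray undergoes a half-wave phase shift.
Bottom surface (1.4 → 1.0): reflection off a lower-index medium gives no phase shift.
Exactly one π shift → a net half-wave offset.
With one net inversion, constructive interference in reflection requires 2 n t = (m + ½) λ.
λ = 2 n t / (m + ½). The second-longest wavelength is m = 1: λ = 2 × 1.4 × 309 / 1.50 = 577 nm.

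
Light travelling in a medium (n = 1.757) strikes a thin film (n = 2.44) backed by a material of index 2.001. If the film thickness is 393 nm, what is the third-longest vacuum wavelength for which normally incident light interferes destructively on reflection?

Ray reflecting at the top interface goes from n = 1.757 toward n = 2.44: a half-wave phase shift.
At the lower boundary (n = 2.44 to n = 2.001) the reflected ray undergoes no phase shift.
Exactly one π shift → a net half-wave offset.
With one net inversion, destructive interference in reflection requires 2 n t = m λ.
λ = 2 n t / m. The third-longest wavelength is m = 3: λ = 2 × 2.44 × 393 / 3.00 = 639 nm.

639 nm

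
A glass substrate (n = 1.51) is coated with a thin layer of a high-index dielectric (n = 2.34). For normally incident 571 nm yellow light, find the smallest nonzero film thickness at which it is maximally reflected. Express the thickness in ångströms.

Ray reflecting at the top interface goes from n = 1.0 toward n = 2.34: a half-wave phase shift.
Ray reflecting at the bottom interface goes from n = 2.34 toward n = 1.51: no phase shift.
Net: one phase inversion between the two reflected rays.
For bright reflection here: 2 n t = (m + ½) λ.
Minimum at m = 0: t = λ / (4 n) = 571 / (4 × 2.34) = 61.0 nm.

610 Å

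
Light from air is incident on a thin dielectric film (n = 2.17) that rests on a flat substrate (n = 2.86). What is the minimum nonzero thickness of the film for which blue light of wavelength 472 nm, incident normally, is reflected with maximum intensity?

109 nm

At the upper boundary (n = 1.0 to n = 2.17) the reflected ray undergoes a half-wave phase shift.
Ray reflecting at the bottom interface goes from n = 2.17 toward n = 2.86: a half-wave phase shift.
Zero or two π shifts → no net half-wave offset.
So the condition for constructive reflection is 2 n t = m λ.
Minimum nonzero at m = 1: t = λ / (2 n) = 472 / (2 × 2.17) = 109 nm.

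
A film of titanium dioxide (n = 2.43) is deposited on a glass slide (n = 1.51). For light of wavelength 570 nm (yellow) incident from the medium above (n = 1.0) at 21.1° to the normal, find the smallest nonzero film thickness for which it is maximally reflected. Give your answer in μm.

0.0593 μm

At the upper boundary (n = 1.0 to n = 2.43) the reflected ray undergoes a half-wave phase shift.
Ray reflecting at the bottom interface goes from n = 2.43 toward n = 1.51: no phase shift.
The two reflections differ by half a wavelength.
So the condition for constructive reflection is 2 n t cos θ_r = (m + ½) λ.
Snell's law: 1.0 sin 21.1° = 2.43 sin θ_r → sin θ_r = 0.148, cos θ_r = 0.989.
Minimum at m = 0: t = λ / (4 n cos θ_r) = 570 / (4 × 2.43 × 0.989) = 59.3 nm.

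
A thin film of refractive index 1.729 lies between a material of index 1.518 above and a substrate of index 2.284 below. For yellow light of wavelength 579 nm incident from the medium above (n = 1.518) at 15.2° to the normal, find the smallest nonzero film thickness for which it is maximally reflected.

172 nm

Ray reflecting at the top interface goes from n = 1.518 toward n = 1.729: a half-wave phase shift.
At the lower boundary (n = 1.729 to n = 2.284) the reflected ray undergoes a half-wave phase shift.
The two reflections carry the same phase change, so no net offset.
With no net inversion, constructive interference in reflection requires 2 n t cos θ_r = m λ.
Snell's law: 1.518 sin 15.2° = 1.729 sin θ_r → sin θ_r = 0.230, cos θ_r = 0.973.
Minimum nonzero at m = 1: t = λ / (2 n cos θ_r) = 579 / (2 × 1.729 × 0.973) = 172 nm.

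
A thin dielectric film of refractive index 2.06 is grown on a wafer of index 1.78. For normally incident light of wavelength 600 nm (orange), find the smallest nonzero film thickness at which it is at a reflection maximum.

Ray reflecting at the top interface goes from n = 1.0 toward n = 2.06: a half-wave phase shift.
At the lower boundary (n = 2.06 to n = 1.78) the reflected ray undergoes no phase shift.
Exactly one π shift → a net half-wave offset.
With one net inversion, constructive interference in reflection requires 2 n t = (m + ½) λ.
Minimum at m = 0: t = λ / (4 n) = 600 / (4 × 2.06) = 72.8 nm.

72.8 nm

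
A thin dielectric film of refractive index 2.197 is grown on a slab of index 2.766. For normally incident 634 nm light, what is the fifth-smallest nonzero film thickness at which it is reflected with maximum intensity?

721 nm

At the upper boundary (n = 1.0 to n = 2.197) the reflected ray undergoes a half-wave phase shift.
At the lower boundary (n = 2.197 to n = 2.766) the reflected ray undergoes a half-wave phase shift.
The two reflections carry the same phase change, so no net offset.
With no net inversion, constructive interference in reflection requires 2 n t = m λ.
The fifth-smallest nonzero thickness corresponds to m = 5: t = m λ / (2 n) = 5.00 × 634 / (2 × 2.197) = 721 nm.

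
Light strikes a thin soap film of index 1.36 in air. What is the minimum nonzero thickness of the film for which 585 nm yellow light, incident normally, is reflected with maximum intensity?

Top surface (1.0 → 1.36): reflection off a higher-index medium gives a half-wave phase shift.
Ray reflecting at the bottom interface goes from n = 1.36 toward n = 1.0: no phase shift.
Exactly one π shift → a net half-wave offset.
So the condition for constructive reflection is 2 n t = (m + ½) λ.
Minimum at m = 0: t = λ / (4 n) = 585 / (4 × 1.36) = 108 nm.

108 nm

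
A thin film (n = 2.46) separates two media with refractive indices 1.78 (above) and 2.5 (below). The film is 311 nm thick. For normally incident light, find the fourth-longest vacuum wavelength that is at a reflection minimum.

437 nm

At the upper boundary (n = 1.78 to n = 2.46) the reflected ray undergoes a half-wave phase shift.
Ray reflecting at the bottom interface goes from n = 2.46 toward n = 2.5: a half-wave phase shift.
Zero or two π shifts → no net half-wave offset.
With no net inversion, destructive interference in reflection requires 2 n t = (m + ½) λ.
λ = 2 n t / (m + ½). The fourth-longest wavelength is m = 3: λ = 2 × 2.46 × 311 / 3.50 = 437 nm.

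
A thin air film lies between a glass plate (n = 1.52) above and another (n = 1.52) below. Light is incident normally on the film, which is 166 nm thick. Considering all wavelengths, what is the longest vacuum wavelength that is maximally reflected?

At the upper boundary (n = 1.52 to n = 1.0) the reflected ray undergoes no phase shift.
Ray reflecting at the bottom interface goes from n = 1.0 toward n = 1.52: a half-wave phase shift.
The two reflections differ by half a wavelength.
With one net inversion, constructive interference in reflection requires 2 n t = (m + ½) λ.
λ = 2 n t / (m + ½). The longest wavelength is m = 0: λ = 2 × 1.0 × 166 / 0.500 = 664 nm.

664 nm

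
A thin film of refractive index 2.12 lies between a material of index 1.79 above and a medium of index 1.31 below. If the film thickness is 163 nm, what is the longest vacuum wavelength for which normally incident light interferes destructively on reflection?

Ray reflecting at the top interface goes from n = 1.79 toward n = 2.12: a half-wave phase shift.
Bottom surface (2.12 → 1.31): reflection off a lower-index medium gives no phase shift.
Net: one phase inversion between the two reflected rays.
For minimum reflection here: 2 n t = m λ.
λ = 2 n t / m. The longest wavelength is m = 1: λ = 2 × 2.12 × 163 / 1.00 = 691 nm.

691 nm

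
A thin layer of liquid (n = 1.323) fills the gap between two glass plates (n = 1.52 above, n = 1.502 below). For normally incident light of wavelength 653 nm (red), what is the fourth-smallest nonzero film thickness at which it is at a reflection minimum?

987 nm

Ray reflecting at the top interface goes from n = 1.52 toward n = 1.323: no phase shift.
At the lower boundary (n = 1.323 to n = 1.502) the reflected ray undergoes a half-wave phase shift.
Exactly one π shift → a net half-wave offset.
With one net inversion, destructive interference in reflection requires 2 n t = m λ.
The fourth-smallest nonzero thickness corresponds to m = 4: t = m λ / (2 n) = 4.00 × 653 / (2 × 1.323) = 987 nm.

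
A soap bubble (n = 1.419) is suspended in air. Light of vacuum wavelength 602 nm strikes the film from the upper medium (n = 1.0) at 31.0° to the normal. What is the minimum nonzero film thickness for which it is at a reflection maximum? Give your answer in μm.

0.114 μm

Top surface (1.0 → 1.419): reflection off a higher-index medium gives a half-wave phase shift.
At the lower boundary (n = 1.419 to n = 1.0) the reflected ray undergoes no phase shift.
Exactly one π shift → a net half-wave offset.
So the condition for constructive reflection is 2 n t cos θ_r = (m + ½) λ.
Snell's law: 1.0 sin 31.0° = 1.419 sin θ_r → sin θ_r = 0.363, cos θ_r = 0.932.
Minimum at m = 0: t = λ / (4 n cos θ_r) = 602 / (4 × 1.419 × 0.932) = 114 nm.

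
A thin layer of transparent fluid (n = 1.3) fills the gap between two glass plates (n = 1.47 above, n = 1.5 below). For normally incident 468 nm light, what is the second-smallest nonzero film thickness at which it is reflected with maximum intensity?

Ray reflecting at the top interface goes from n = 1.47 toward n = 1.3: no phase shift.
Bottom surface (1.3 → 1.5): reflection off a higher-index medium gives a half-wave phase shift.
The two reflections differ by half a wavelength.
So the condition for constructive reflection is 2 n t = (m + ½) λ.
The second-smallest nonzero thickness corresponds to m = 1: t = (m + ½) λ / (2 n) = 1.50 × 468 / (2 × 1.3) = 270 nm.

270 nm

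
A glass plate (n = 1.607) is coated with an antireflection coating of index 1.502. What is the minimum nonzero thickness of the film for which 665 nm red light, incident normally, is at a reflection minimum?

111 nm

Ray reflecting at the top interface goes from n = 1.0 toward n = 1.502: a half-wave phase shift.
At the lower boundary (n = 1.502 to n = 1.607) the reflected ray undergoes a half-wave phase shift.
Net: no relative phase inversion (both shifts match).
With no net inversion, destructive interference in reflection requires 2 n t = (m + ½) λ.
Minimum at m = 0: t = λ / (4 n) = 665 / (4 × 1.502) = 111 nm.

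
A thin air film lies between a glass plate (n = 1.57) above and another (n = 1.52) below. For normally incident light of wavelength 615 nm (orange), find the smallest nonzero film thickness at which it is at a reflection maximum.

Top surface (1.57 → 1.0): reflection off a lower-index medium gives no phase shift.
At the lower boundary (n = 1.0 to n = 1.52) the reflected ray undergoes a half-wave phase shift.
The two reflections differ by half a wavelength.
So the condition for constructive reflection is 2 n t = (m + ½) λ.
Minimum at m = 0: t = λ / (4 n) = 615 / (4 × 1.0) = 154 nm.

154 nm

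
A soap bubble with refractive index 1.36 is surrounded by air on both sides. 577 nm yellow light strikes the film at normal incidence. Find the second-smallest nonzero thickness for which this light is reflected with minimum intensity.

424 nm

At the upper boundary (n = 1.0 to n = 1.36) the reflected ray undergoes a half-wave phase shift.
At the lower boundary (n = 1.36 to n = 1.0) the reflected ray undergoes no phase shift.
Net: one phase inversion between the two reflected rays.
With one net inversion, destructive interference in reflection requires 2 n t = m λ.
The second-smallest nonzero thickness corresponds to m = 2: t = m λ / (2 n) = 2.00 × 577 / (2 × 1.36) = 424 nm.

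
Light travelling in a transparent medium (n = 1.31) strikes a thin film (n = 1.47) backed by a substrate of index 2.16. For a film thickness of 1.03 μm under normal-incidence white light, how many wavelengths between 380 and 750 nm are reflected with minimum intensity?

At the upper boundary (n = 1.31 to n = 1.47) the reflected ray undergoes a half-wave phase shift.
Bottom surface (1.47 → 2.16): reflection off a higher-index medium gives a half-wave phase shift.
Net: no relative phase inversion (both shifts match).
With no net inversion, destructive interference in reflection requires 2 n t = (m + ½) λ.
λ = 2 n t / (m + ½) = 3028 / (m + ½) nm.
m=3: 865 nm (IR); m=4: 673 nm (visible); m=5: 551 nm (visible); m=6: 466 nm (visible); m=7: 404 nm (visible); m=8: 356 nm (UV).

4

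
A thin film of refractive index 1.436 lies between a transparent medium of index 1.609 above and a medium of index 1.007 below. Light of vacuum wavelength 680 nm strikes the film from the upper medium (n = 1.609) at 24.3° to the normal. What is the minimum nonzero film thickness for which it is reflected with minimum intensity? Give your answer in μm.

0.133 μm

Ray reflecting at the top interface goes from n = 1.609 toward n = 1.436: no phase shift.
Bottom surface (1.436 → 1.007): reflection off a lower-index medium gives no phase shift.
Net: no relative phase inversion (both shifts match).
For dark reflection here: 2 n t cos θ_r = (m + ½) λ.
Snell's law: 1.609 sin 24.3° = 1.436 sin θ_r → sin θ_r = 0.461, cos θ_r = 0.887.
Minimum at m = 0: t = λ / (4 n cos θ_r) = 680 / (4 × 1.436 × 0.887) = 133 nm.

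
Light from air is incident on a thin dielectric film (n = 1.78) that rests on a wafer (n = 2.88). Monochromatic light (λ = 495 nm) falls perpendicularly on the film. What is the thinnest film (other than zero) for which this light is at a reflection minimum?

69.5 nm

Ray reflecting at the top interface goes from n = 1.0 toward n = 1.78: a half-wave phase shift.
At the lower boundary (n = 1.78 to n = 2.88) the reflected ray undergoes a half-wave phase shift.
Zero or two π shifts → no net half-wave offset.
With no net inversion, destructive interference in reflection requires 2 n t = (m + ½) λ.
Minimum at m = 0: t = λ / (4 n) = 495 / (4 × 1.78) = 69.5 nm.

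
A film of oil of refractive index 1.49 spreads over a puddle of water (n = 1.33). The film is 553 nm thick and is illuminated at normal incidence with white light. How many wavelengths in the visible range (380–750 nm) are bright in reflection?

At the upper boundary (n = 1.0 to n = 1.49) the reflected ray undergoes a half-wave phase shift.
Bottom surface (1.49 → 1.33): reflection off a lower-index medium gives no phase shift.
The two reflections differ by half a wavelength.
For maximum reflection here: 2 n t = (m + ½) λ.
λ = 2 n t / (m + ½) = 1648 / (m + ½) nm.
m=1: 1099 nm (IR); m=2: 659 nm (visible); m=3: 471 nm (visible); m=4: 366 nm (UV).

2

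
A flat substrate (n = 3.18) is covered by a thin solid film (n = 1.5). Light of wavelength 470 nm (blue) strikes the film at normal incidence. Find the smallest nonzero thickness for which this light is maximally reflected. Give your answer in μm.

Top surface (1.0 → 1.5): reflection off a higher-index medium gives a half-wave phase shift.
Bottom surface (1.5 → 3.18): reflection off a higher-index medium gives a half-wave phase shift.
Net: no relative phase inversion (both shifts match).
For strong reflection here: 2 n t = m λ.
The smallest nonzero thickness corresponds to m = 1: t = m λ / (2 n) = 1.00 × 470 / (2 × 1.5) = 157 nm.

0.157 μm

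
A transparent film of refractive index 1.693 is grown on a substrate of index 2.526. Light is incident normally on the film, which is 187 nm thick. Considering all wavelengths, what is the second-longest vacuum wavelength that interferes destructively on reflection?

422 nm

Ray reflecting at the top interface goes from n = 1.0 toward n = 1.693: a half-wave phase shift.
Ray reflecting at the bottom interface goes from n = 1.693 toward n = 2.526: a half-wave phase shift.
The two reflections carry the same phase change, so no net offset.
For minimum reflection here: 2 n t = (m + ½) λ.
λ = 2 n t / (m + ½). The second-longest wavelength is m = 1: λ = 2 × 1.693 × 187 / 1.50 = 422 nm.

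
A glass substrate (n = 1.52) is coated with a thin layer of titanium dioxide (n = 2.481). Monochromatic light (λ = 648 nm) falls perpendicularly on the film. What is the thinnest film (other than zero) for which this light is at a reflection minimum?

131 nm

Ray reflecting at the top interface goes from n = 1.0 toward n = 2.481: a half-wave phase shift.
Ray reflecting at the bottom interface goes from n = 2.481 toward n = 1.52: no phase shift.
Net: one phase inversion between the two reflected rays.
So the condition for destructive reflection is 2 n t = m λ.
Minimum nonzero at m = 1: t = λ / (2 n) = 648 / (2 × 2.481) = 131 nm.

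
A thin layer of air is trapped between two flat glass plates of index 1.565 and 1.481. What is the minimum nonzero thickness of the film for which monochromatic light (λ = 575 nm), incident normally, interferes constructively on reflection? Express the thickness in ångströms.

1438 Å

At the upper boundary (n = 1.565 to n = 1.0) the reflected ray undergoes no phase shift.
Bottom surface (1.0 → 1.481): reflection off a higher-index medium gives a half-wave phase shift.
Net: one phase inversion between the two reflected rays.
With one net inversion, constructive interference in reflection requires 2 n t = (m + ½) λ.
Minimum at m = 0: t = λ / (4 n) = 575 / (4 × 1.0) = 144 nm.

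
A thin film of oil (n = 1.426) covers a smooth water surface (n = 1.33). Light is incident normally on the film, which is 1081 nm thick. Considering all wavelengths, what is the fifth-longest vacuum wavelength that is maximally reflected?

Top surface (1.0 → 1.426): reflection off a higher-index medium gives a half-wave phase shift.
Bottom surface (1.426 → 1.33): reflection off a lower-index medium gives no phase shift.
Net: one phase inversion between the two reflected rays.
For strong reflection here: 2 n t = (m + ½) λ.
λ = 2 n t / (m + ½). The fifth-longest wavelength is m = 4: λ = 2 × 1.426 × 1081 / 4.50 = 685 nm.

685 nm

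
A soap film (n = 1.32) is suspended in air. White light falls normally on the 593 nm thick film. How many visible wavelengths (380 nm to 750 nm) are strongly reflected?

Ray reflecting at the top interface goes from n = 1.0 toward n = 1.32: a half-wave phase shift.
Ray reflecting at the bottom interface goes from n = 1.32 toward n = 1.0: no phase shift.
Exactly one π shift → a net half-wave offset.
With one net inversion, constructive interference in reflection requires 2 n t = (m + ½) λ.
λ = 2 n t / (m + ½) = 1566 / (m + ½) nm.
m=1: 1044 nm (IR); m=2: 626 nm (visible); m=3: 447 nm (visible); m=4: 348 nm (UV).

2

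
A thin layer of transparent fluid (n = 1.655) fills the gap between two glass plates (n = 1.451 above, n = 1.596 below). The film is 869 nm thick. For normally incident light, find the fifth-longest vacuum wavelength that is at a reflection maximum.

639 nm

Top surface (1.451 → 1.655): reflection off a higher-index medium gives a half-wave phase shift.
At the lower boundary (n = 1.655 to n = 1.596) the reflected ray undergoes no phase shift.
Net: one phase inversion between the two reflected rays.
For strong reflection here: 2 n t = (m + ½) λ.
λ = 2 n t / (m + ½). The fifth-longest wavelength is m = 4: λ = 2 × 1.655 × 869 / 4.50 = 639 nm.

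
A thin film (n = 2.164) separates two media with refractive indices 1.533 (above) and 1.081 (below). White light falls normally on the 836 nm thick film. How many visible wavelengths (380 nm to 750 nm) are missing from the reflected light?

Ray reflecting at the top interface goes from n = 1.533 toward n = 2.164: a half-wave phase shift.
Ray reflecting at the bottom interface goes from n = 2.164 toward n = 1.081: no phase shift.
Net: one phase inversion between the two reflected rays.
So the condition for destructive reflection is 2 n t = m λ.
λ = 2 n t / m = 3618 / m nm.
m=4: 905 nm (IR); m=5: 724 nm (visible); m=6: 603 nm (visible); m=7: 517 nm (visible); m=8: 452 nm (visible); m=9: 402 nm (visible); m=10: 362 nm (UV).

5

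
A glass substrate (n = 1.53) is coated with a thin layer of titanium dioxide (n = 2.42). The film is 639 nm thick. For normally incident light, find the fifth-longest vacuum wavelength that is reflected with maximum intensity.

687 nm

Top surface (1.0 → 2.42): reflection off a higher-index medium gives a half-wave phase shift.
Bottom surface (2.42 → 1.53): reflection off a lower-index medium gives no phase shift.
Exactly one π shift → a net half-wave offset.
With one net inversion, constructive interference in reflection requires 2 n t = (m + ½) λ.
λ = 2 n t / (m + ½). The fifth-longest wavelength is m = 4: λ = 2 × 2.42 × 639 / 4.50 = 687 nm.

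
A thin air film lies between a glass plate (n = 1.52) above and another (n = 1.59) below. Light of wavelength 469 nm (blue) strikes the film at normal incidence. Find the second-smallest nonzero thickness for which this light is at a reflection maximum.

Top surface (1.52 → 1.0): reflection off a lower-index medium gives no phase shift.
Bottom surface (1.0 → 1.59): reflection off a higher-index medium gives a half-wave phase shift.
The two reflections differ by half a wavelength.
For maximum reflection here: 2 n t = (m + ½) λ.
The second-smallest nonzero thickness corresponds to m = 1: t = (m + ½) λ / (2 n) = 1.50 × 469 / (2 × 1.0) = 352 nm.

352 nm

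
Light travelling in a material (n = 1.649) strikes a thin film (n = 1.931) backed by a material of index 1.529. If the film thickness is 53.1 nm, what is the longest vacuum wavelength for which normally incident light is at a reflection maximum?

At the upper boundary (n = 1.649 to n = 1.931) the reflected ray undergoes a half-wave phase shift.
Ray reflecting at the bottom interface goes from n = 1.931 toward n = 1.529: no phase shift.
Exactly one π shift → a net half-wave offset.
For strong reflection here: 2 n t = (m + ½) λ.
λ = 2 n t / (m + ½). The longest wavelength is m = 0: λ = 2 × 1.931 × 53.1 / 0.500 = 410 nm.

410 nm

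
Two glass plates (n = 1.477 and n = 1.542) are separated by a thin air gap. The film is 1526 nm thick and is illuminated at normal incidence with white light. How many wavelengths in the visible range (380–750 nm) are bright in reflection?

Ray reflecting at the top interface goes from n = 1.477 toward n = 1.0: no phase shift.
Ray reflecting at the bottom interface goes from n = 1.0 toward n = 1.542: a half-wave phase shift.
Net: one phase inversion between the two reflected rays.
With one net inversion, constructive interference in reflection requires 2 n t = (m + ½) λ.
λ = 2 n t / (m + ½) = 3052 / (m + ½) nm.
m=3: 872 nm (IR); m=4: 678 nm (visible); m=5: 555 nm (visible); m=6: 470 nm (visible); m=7: 407 nm (visible); m=8: 359 nm (UV).

4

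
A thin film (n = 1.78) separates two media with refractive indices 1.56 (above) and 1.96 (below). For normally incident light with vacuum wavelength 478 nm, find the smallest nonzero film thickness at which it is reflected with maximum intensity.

134 nm

Ray reflecting at the top interface goes from n = 1.56 toward n = 1.78: a half-wave phase shift.
Ray reflecting at the bottom interface goes from n = 1.78 toward n = 1.96: a half-wave phase shift.
Zero or two π shifts → no net half-wave offset.
So the condition for constructive reflection is 2 n t = m λ.
Minimum nonzero at m = 1: t = λ / (2 n) = 478 / (2 × 1.78) = 134 nm.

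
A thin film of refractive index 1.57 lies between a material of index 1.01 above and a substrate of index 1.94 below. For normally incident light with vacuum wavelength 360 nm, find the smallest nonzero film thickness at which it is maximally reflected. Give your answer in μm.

0.115 μm

At the upper boundary (n = 1.01 to n = 1.57) the reflected ray undergoes a half-wave phase shift.
At the lower boundary (n = 1.57 to n = 1.94) the reflected ray undergoes a half-wave phase shift.
Zero or two π shifts → no net half-wave offset.
So the condition for constructive reflection is 2 n t = m λ.
Minimum nonzero at m = 1: t = λ / (2 n) = 360 / (2 × 1.57) = 115 nm.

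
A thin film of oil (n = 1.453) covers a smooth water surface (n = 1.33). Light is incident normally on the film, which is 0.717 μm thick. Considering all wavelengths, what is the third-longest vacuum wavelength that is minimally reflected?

695 nm

Top surface (1.0 → 1.453): reflection off a higher-index medium gives a half-wave phase shift.
Ray reflecting at the bottom interface goes from n = 1.453 toward n = 1.33: no phase shift.
Net: one phase inversion between the two reflected rays.
For weak reflection here: 2 n t = m λ.
λ = 2 n t / m. The third-longest wavelength is m = 3: λ = 2 × 1.453 × 717 / 3.00 = 695 nm.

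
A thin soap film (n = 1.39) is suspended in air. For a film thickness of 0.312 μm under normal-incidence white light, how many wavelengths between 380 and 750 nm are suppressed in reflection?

Ray reflecting at the top interface goes from n = 1.0 toward n = 1.39: a half-wave phase shift.
Ray reflecting at the bottom interface goes from n = 1.39 toward n = 1.0: no phase shift.
Exactly one π shift → a net half-wave offset.
So the condition for destructive reflection is 2 n t = m λ.
λ = 2 n t / m = 867 / m nm.
m=1: 867 nm (IR); m=2: 434 nm (visible); m=3: 289 nm (UV).

1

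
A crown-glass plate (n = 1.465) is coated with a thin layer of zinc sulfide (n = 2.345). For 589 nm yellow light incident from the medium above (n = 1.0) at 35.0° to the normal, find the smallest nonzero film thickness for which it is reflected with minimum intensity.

Top surface (1.0 → 2.345): reflection off a higher-index medium gives a half-wave phase shift.
Bottom surface (2.345 → 1.465): reflection off a lower-index medium gives no phase shift.
Exactly one π shift → a net half-wave offset.
With one net inversion, destructive interference in reflection requires 2 n t cos θ_r = m λ.
Snell's law: 1.0 sin 35.0° = 2.345 sin θ_r → sin θ_r = 0.245, cos θ_r = 0.970.
Minimum nonzero at m = 1: t = λ / (2 n cos θ_r) = 589 / (2 × 2.345 × 0.970) = 130 nm.

130 nm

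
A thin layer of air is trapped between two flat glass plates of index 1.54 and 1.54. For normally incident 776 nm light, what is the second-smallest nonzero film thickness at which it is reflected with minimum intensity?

776 nm

Top surface (1.54 → 1.0): reflection off a lower-index medium gives no phase shift.
Ray reflecting at the bottom interface goes from n = 1.0 toward n = 1.54: a half-wave phase shift.
The two reflections differ by half a wavelength.
With one net inversion, destructive interference in reflection requires 2 n t = m λ.
The second-smallest nonzero thickness corresponds to m = 2: t = m λ / (2 n) = 2.00 × 776 / (2 × 1.0) = 776 nm.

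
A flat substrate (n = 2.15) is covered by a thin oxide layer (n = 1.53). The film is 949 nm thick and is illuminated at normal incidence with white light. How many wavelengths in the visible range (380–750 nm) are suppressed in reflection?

4

Ray reflecting at the top interface goes from n = 1.0 toward n = 1.53: a half-wave phase shift.
Ray reflecting at the bottom interface goes from n = 1.53 toward n = 2.15: a half-wave phase shift.
Net: no relative phase inversion (both shifts match).
With no net inversion, destructive interference in reflection requires 2 n t = (m + ½) λ.
λ = 2 n t / (m + ½) = 2904 / (m + ½) nm.
m=3: 830 nm (IR); m=4: 645 nm (visible); m=5: 528 nm (visible); m=6: 447 nm (visible); m=7: 387 nm (visible); m=8: 342 nm (UV).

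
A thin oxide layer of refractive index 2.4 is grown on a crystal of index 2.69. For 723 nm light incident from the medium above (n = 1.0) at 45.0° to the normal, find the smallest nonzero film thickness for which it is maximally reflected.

Top surface (1.0 → 2.4): reflection off a higher-index medium gives a half-wave phase shift.
Bottom surface (2.4 → 2.69): reflection off a higher-index medium gives a half-wave phase shift.
Net: no relative phase inversion (both shifts match).
So the condition for constructive reflection is 2 n t cos θ_r = m λ.
Snell's law: 1.0 sin 45.0° = 2.4 sin θ_r → sin θ_r = 0.295, cos θ_r = 0.956.
Minimum nonzero at m = 1: t = λ / (2 n cos θ_r) = 723 / (2 × 2.4 × 0.956) = 158 nm.

158 nm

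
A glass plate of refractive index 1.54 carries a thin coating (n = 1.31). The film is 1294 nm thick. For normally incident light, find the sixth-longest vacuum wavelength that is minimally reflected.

At the upper boundary (n = 1.0 to n = 1.31) the reflected ray undergoes a half-wave phase shift.
At the lower boundary (n = 1.31 to n = 1.54) the reflected ray undergoes a half-wave phase shift.
The two reflections carry the same phase change, so no net offset.
So the condition for destructive reflection is 2 n t = (m + ½) λ.
λ = 2 n t / (m + ½). The sixth-longest wavelength is m = 5: λ = 2 × 1.31 × 1294 / 5.50 = 616 nm.

616 nm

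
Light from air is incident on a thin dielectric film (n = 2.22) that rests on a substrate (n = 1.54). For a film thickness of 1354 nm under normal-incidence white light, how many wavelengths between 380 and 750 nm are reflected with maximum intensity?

At the upper boundary (n = 1.0 to n = 2.22) the reflected ray undergoes a half-wave phase shift.
Bottom surface (2.22 → 1.54): reflection off a lower-index medium gives no phase shift.
Exactly one π shift → a net half-wave offset.
So the condition for constructive reflection is 2 n t = (m + ½) λ.
λ = 2 n t / (m + ½) = 6012 / (m + ½) nm.
m=7: 802 nm (IR); m=8: 707 nm (visible); m=9: 633 nm (visible); m=10: 573 nm (visible); m=11: 523 nm (visible); m=12: 481 nm (visible); m=13: 445 nm (visible); m=14: 415 nm (visible); m=15: 388 nm (visible); m=16: 364 nm (UV).

8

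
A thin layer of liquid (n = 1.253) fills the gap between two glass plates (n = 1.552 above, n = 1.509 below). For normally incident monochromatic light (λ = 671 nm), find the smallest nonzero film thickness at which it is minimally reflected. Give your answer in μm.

At the upper boundary (n = 1.552 to n = 1.253) the reflected ray undergoes no phase shift.
Bottom surface (1.253 → 1.509): reflection off a higher-index medium gives a half-wave phase shift.
Net: one phase inversion between the two reflected rays.
So the condition for destructive reflection is 2 n t = m λ.
Minimum nonzero at m = 1: t = λ / (2 n) = 671 / (2 × 1.253) = 268 nm.

0.268 μm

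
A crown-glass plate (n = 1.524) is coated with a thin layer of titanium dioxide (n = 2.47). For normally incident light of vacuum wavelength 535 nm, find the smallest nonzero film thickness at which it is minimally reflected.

108 nm

Top surface (1.0 → 2.47): reflection off a higher-index medium gives a half-wave phase shift.
At the lower boundary (n = 2.47 to n = 1.524) the reflected ray undergoes no phase shift.
The two reflections differ by half a wavelength.
So the condition for destructive reflection is 2 n t = m λ.
Minimum nonzero at m = 1: t = λ / (2 n) = 535 / (2 × 2.47) = 108 nm.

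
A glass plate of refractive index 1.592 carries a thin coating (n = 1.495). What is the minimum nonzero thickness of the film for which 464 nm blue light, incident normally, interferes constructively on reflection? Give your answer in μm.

0.155 μm

Ray reflecting at the top interface goes from n = 1.0 toward n = 1.495: a half-wave phase shift.
Bottom surface (1.495 → 1.592): reflection off a higher-index medium gives a half-wave phase shift.
Net: no relative phase inversion (both shifts match).
With no net inversion, constructive interference in reflection requires 2 n t = m λ.
Minimum nonzero at m = 1: t = λ / (2 n) = 464 / (2 × 1.495) = 155 nm.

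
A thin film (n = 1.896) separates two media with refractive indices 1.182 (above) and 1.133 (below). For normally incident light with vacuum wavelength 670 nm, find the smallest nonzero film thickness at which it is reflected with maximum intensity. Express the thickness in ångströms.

At the upper boundary (n = 1.182 to n = 1.896) the reflected ray undergoes a half-wave phase shift.
Bottom surface (1.896 → 1.133): reflection off a lower-index medium gives no phase shift.
Net: one phase inversion between the two reflected rays.
For bright reflection here: 2 n t = (m + ½) λ.
Minimum at m = 0: t = λ / (4 n) = 670 / (4 × 1.896) = 88.3 nm.

883 Å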